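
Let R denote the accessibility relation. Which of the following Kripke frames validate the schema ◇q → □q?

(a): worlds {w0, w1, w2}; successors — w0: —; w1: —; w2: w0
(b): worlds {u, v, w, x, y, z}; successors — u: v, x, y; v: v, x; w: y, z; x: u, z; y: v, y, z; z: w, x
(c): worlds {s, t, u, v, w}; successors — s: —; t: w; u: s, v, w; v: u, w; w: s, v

The schema corresponds to partial functionality: ∀x ∀y ∀z (Rxy ∧ Rxz → y = z).
(a): holds.
(b): fails — u sees both v and x.
(c): fails — u sees both s and v.

(a)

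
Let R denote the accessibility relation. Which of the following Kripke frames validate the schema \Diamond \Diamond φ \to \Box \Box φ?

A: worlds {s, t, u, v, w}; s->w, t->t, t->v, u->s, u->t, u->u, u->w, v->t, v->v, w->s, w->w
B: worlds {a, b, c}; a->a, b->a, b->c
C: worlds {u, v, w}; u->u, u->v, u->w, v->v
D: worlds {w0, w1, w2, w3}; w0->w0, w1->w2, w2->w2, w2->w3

The schema corresponds to a generalized confluence (Geach) condition: \forall x \forall y \forall z ((x R^2 y \wedge x R^2 z) \to \exists w (y = w \wedge z = w)).
A: fails — sR²s, sR²w but s ≠ w.
B: holds.
C: fails — uR²u, uR²v but u ≠ v.
D: fails — w1R²w2, w1R²w3 but w2 ≠ w3.

B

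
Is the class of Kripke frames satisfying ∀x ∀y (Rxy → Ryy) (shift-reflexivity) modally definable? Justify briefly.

Yes, by □(□p → p)

Yes: it is shift-reflexivity, defined by the T□ schema □(□p → p).
Suppose □(□p→p) is valid. Take Rxy and set V(p)={w : Ryw}. Then at y, □p holds; since □(□p→p) at x, □p→p at y, so p at y, i.e. Ryy.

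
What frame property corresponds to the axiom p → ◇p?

Reflexivity

This is a form of the T axiom.
Its frame correspondent is reflexivity — ∀x Rxx.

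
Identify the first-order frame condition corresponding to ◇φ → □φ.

partial functionality: ∀x ∀y ∀z (Rxy ∧ Rxz → y = z)

Suppose ◇φ→□φ is valid. Take Rxy, Rxz and set V(φ)={y}. Then ◇φ at x, so □φ at x, so φ at z, i.e. z=y.
The converse is a direct semantic check.
Frame condition: ∀x ∀y ∀z (Rxy ∧ Rxz → y = z).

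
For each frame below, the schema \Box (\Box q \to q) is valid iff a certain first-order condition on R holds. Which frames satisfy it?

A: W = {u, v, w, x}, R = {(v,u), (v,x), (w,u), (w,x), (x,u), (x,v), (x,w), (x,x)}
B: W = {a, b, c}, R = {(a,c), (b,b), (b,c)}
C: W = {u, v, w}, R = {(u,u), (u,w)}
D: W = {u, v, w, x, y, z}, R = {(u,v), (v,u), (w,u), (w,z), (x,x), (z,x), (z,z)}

This is the axiom for shift-reflexivity; its first-order frame correspondent is \forall x \forall y (Rxy \to Ryy).
A: fails — Rxw but not Rww.
B: fails — Rac but not Rcc.
C: fails — Ruw but not Rww.
D: fails — Ruv but not Rvv.
Valid on no frame.

none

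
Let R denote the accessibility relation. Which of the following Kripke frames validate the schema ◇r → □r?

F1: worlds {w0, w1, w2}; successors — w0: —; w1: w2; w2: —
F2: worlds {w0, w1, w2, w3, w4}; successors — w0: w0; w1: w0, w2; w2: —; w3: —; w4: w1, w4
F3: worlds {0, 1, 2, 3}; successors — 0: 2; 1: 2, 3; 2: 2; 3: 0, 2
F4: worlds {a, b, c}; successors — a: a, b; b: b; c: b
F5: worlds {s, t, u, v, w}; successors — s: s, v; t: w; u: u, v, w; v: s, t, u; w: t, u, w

F1

The schema corresponds to partial functionality: ∀x ∀y ∀z (Rxy ∧ Rxz → y = z).
F1: holds.
F2: fails — w1 sees both w0 and w2.
F3: fails — 1 sees both 2 and 3.
F4: fails — a sees both a and b.
F5: fails — s sees both s and v.
Valid on: F1.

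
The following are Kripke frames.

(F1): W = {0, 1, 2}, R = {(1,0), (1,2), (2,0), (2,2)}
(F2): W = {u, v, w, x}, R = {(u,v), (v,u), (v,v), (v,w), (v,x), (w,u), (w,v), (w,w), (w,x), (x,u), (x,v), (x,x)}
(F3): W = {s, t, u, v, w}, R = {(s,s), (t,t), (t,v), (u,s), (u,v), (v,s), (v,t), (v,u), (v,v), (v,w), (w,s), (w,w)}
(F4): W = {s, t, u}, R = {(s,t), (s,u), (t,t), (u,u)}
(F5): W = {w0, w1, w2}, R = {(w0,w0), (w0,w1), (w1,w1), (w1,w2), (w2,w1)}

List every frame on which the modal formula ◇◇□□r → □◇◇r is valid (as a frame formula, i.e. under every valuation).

(F2), (F3), (F5)

The schema corresponds to a generalized confluence (Geach) condition: ∀x ∀y ∀z ((xR²y ∧ xRz) → ∃w (yR²w ∧ zR²w)).
(F1): fails — 1R²0, 1R0 but no w with 0R²w and 0R²w.
(F2): satisfies the condition.
(F3): satisfies the condition.
(F4): fails — sR²t, sRu but no w with tR²w and uR²w.
(F5): satisfies the condition.
Valid on: (F2), (F3), (F5).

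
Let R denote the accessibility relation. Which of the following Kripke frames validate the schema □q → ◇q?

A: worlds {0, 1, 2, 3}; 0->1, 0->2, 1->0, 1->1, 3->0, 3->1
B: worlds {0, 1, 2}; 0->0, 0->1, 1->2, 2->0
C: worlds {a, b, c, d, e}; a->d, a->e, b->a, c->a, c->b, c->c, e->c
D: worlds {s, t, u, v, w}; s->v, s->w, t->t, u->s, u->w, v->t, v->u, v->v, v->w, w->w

The schema corresponds to seriality: ∀x ∃y Rxy.
A: fails — world 2 has no successor.
B: condition met.
C: fails — world d has no successor.
D: condition met.
Valid on: B, D.

B, D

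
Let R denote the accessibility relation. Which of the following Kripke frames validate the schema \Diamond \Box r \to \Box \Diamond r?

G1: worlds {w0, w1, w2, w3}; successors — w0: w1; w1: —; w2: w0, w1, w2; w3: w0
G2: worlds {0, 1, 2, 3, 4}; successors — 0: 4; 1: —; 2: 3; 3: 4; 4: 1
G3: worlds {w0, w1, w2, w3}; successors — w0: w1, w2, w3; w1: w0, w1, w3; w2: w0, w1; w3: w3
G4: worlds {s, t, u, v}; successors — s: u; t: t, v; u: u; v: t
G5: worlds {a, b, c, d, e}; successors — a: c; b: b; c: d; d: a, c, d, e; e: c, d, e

G4

The schema corresponds to convergence: \forall x \forall y \forall z (Rxy \wedge Rxz \to \exists w (Ryw \wedge Rzw)).
G1: fails — Rw0w1 and Rw0w1 but w1 and w1 have no common successor.
G2: fails — R41 and R41 but 1 and 1 have no common successor.
G3: fails — Rw0w2 and Rw0w3 but w2 and w3 have no common successor.
G4: holds.
G5: fails — Rdc and Rda but c and a have no common successor.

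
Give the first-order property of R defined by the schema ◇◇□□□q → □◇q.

This is a Sahlqvist (Geach-type) schema ◇^2□^3q → □^1◇^1q.
First-order correspondent: ∀x ∀y ∀z ((xR²y ∧ xRz) → ∃w (yR³w ∧ zRw)).

∀x ∀y ∀z ((xR²y ∧ xRz) → ∃w (yR³w ∧ zRw))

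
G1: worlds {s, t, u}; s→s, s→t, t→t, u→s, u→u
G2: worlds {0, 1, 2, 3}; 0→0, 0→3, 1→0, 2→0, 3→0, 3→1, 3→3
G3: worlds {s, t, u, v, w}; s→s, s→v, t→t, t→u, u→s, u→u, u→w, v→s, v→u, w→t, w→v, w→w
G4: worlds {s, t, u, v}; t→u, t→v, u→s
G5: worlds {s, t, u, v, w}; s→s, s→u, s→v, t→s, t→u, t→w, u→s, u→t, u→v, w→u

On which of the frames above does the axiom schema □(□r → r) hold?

G1

This is the axiom for shift-reflexivity; its first-order frame correspondent is ∀x ∀y (Rxy → Ryy).
G1: satisfies the condition.
G2: fails — R31 but not R11.
G3: fails — Rsv but not Rvv.
G4: fails — Rus but not Rss.
G5: fails — Ruv but not Rvv.
Valid on: G1.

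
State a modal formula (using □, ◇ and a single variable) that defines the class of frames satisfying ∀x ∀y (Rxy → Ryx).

q → □◇q

A defining formula is q → □◇q (the B axiom).
Suppose q→□◇q is valid. Take Rxy and set V(q)={x}. Then q at x, so □◇q at x, so ◇q at y, so some z with Ryz has q; z=x, i.e. Ryx.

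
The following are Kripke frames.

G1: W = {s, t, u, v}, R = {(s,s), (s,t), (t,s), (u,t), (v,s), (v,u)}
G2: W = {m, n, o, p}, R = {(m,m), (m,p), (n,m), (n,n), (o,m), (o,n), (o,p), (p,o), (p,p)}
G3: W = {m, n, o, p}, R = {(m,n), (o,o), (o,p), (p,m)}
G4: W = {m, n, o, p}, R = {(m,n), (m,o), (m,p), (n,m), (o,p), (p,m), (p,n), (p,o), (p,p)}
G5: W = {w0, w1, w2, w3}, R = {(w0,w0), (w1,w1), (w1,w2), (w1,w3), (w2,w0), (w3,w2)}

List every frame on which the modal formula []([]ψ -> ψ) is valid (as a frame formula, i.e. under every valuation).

Frame correspondent (Sahlqvist): forall x forall y (Rxy -> Ryy) — i.e. shift-reflexivity.
G1: fails — Rut but not Rtt.
G2: fails — Rpo but not Roo.
G3: fails — Rop but not Rpp.
G4: fails — Rpm but not Rmm.
G5: fails — Rw1w2 but not Rw2w2.

none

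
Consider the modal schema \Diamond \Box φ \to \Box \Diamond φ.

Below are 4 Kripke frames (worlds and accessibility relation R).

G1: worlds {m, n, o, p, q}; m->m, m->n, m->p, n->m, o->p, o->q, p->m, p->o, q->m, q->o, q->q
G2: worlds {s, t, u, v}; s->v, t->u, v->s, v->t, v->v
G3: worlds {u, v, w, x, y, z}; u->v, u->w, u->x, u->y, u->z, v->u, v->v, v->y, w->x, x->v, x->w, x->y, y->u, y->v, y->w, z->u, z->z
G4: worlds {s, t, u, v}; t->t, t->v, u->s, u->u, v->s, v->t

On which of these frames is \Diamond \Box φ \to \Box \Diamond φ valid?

G1

The schema corresponds to convergence: \forall x \forall y \forall z (Rxy \wedge Rxz \to \exists w (Ryw \wedge Rzw)).
G1: satisfies the condition.
G2: fails — Rtu and Rtu but u and u have no common successor.
G3: fails — Ruv and Ruw but v and w have no common successor.
G4: fails — Ruu and Rus but u and s have no common successor.
Valid on: G1.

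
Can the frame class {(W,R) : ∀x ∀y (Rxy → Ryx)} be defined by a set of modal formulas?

Definable; p → □◇p defines it

This is a Sahlqvist condition; the B axiom p → □◇p defines it.
Suppose p→□◇p is valid. Take Rxy and set V(p)={x}. Then p at x, so □◇p at x, so ◇p at y, so some z with Ryz has p; z=x, i.e. Ryx.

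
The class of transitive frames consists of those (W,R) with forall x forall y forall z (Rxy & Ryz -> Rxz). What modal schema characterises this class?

This is transitivity; the standard corresponding axiom is 4: □q → □□q.
Suppose □q→□□q is valid. Take Rxy, Ryz and set V(q)={w : Rxw}. Then □q at x, so □□q at x, so □q at y, so q at z, i.e. Rxz.

□q → □□q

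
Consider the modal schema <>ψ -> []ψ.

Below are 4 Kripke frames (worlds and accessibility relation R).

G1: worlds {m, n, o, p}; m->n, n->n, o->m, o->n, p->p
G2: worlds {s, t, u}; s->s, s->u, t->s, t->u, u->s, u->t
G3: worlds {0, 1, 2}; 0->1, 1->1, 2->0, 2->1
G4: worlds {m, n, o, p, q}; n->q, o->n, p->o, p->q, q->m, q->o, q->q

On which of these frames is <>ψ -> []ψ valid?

none

This is the axiom for partial functionality; its first-order frame correspondent is forall x forall y forall z (Rxy & Rxz -> y = z).
G1: fails — o sees both m and n.
G2: fails — s sees both s and u.
G3: fails — 2 sees both 0 and 1.
G4: fails — p sees both o and q.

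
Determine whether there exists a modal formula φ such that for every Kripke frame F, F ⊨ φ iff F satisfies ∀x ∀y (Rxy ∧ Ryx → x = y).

Not definable by any modal formula

Any modally definable frame class is closed under surjective bounded morphisms.
The 6-cycle (worlds w0,w1,w2,w3,w4,w5 with w0→w1→w2→w3→w4→w5→w0) is antisymmetric. Sending even-indexed worlds to a and odd-indexed worlds to b is a surjective bounded morphism onto the two-world frame with a↔b, which is not antisymmetric.
So no modal formula (or set of formulas) defines exactly the antisymmetric frames.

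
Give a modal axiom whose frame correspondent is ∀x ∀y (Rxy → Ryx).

r → □◇r

The condition is symmetry. The B schema r → □◇r defines it.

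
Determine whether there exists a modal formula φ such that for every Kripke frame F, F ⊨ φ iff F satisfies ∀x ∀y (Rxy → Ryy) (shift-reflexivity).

The condition is shift-reflexivity. A defining modal formula is □(□p → p).
Suppose □(□p→p) is valid. Take Rxy and set V(p)={w : Ryw}. Then at y, □p holds; since □(□p→p) at x, □p→p at y, so p at y, i.e. Ryy.

Definable; □(□p → p) defines it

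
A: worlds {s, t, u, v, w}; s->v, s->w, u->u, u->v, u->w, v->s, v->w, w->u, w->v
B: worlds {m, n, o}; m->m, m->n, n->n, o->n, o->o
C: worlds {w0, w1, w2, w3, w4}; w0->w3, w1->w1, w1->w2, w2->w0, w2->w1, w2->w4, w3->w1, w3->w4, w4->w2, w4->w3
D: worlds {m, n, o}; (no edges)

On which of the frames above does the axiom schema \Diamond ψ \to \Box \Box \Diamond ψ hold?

Frame correspondent (Sahlqvist): \forall x \forall y \forall z ((xRy \wedge x R^2 z) \to \exists w (y = w \wedge zRw)) — i.e. a generalized confluence (Geach) condition.
A: fails — sRv, sR²v but no w* with v=w* and vRw*.
B: fails — mRm, mR²n but no w with m=w and nRw.
C: fails — w0Rw3, w0R²w1 but no w with w3=w and w1Rw.
D: ✓.
Valid on: D.

D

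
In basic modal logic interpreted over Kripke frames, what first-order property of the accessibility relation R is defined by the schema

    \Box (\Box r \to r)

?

Suppose □(□r→r) is valid. Take Rxy and set V(r)={w : Ryw}. Then at y, □r holds; since □(□r→r) at x, □r→r at y, so r at y, i.e. Ryy.

shift-reflexivity: \forall x \forall y (Rxy \to Ryy)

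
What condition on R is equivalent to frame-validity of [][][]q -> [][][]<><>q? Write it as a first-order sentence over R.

This is a Sahlqvist (Geach-type) schema ◇^0□^3q → □^3◇^2q.
Minimal-valuation argument: fix x; take any y with xR^0y and any z with xR^3z. Set V(q) to the set of worlds R-reachable from y in exactly 3 steps. Then □^3q holds at y, so the antecedent holds at x; validity forces ◇^2q at z, giving a w with zR^2w and yR^3w.
First-order correspondent: forall x forall z (x R^3 z -> exists w (x R^3 w & z R^2 w)).

forall x forall z (x R^3 z -> exists w (x R^3 w & z R^2 w))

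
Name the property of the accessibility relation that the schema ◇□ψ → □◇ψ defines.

Suppose ◇□ψ→□◇ψ is valid. Take Rxy, Rxz and set V(ψ)={w : Ryw}. Then □ψ at y so ◇□ψ at x, so □◇ψ at x, so ◇ψ at z, giving w with Rzw and Ryw.
Conversely, any frame satisfying ∀x ∀y ∀z (Rxy ∧ Rxz → ∃w (Ryw ∧ Rzw)) validates the schema.
Frame condition: ∀x ∀y ∀z (Rxy ∧ Rxz → ∃w (Ryw ∧ Rzw)).

convergence: ∀x ∀y ∀z (Rxy ∧ Rxz → ∃w (Ryw ∧ Rzw))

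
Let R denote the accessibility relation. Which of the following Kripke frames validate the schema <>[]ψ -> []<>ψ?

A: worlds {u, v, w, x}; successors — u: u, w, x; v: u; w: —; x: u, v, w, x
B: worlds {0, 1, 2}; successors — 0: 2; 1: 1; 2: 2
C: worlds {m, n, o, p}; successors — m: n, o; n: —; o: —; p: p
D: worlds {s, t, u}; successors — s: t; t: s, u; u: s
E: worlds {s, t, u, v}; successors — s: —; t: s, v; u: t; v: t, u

B

This is the axiom for convergence; its first-order frame correspondent is forall x forall y forall z (Rxy & Rxz -> exists w (Ryw & Rzw)).
A: fails — Ruw and Ruw but w and w have no common successor.
B: condition met.
C: fails — Rmo and Rmo but o and o have no common successor.
D: fails — Rtu and Rts but u and s have no common successor.
E: fails — Rtv and Rts but v and s have no common successor.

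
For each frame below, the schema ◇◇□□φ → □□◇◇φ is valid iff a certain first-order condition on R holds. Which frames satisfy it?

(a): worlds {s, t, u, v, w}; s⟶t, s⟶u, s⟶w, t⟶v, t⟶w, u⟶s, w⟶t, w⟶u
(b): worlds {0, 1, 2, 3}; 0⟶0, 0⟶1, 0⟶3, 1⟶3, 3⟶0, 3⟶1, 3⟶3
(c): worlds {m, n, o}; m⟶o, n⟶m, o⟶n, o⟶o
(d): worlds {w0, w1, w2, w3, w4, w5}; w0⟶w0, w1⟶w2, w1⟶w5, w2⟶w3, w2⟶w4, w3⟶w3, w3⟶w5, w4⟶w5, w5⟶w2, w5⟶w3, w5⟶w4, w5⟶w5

(b), (c), (d)

The schema corresponds to a generalized confluence (Geach) condition: ∀x ∀y ∀z ((xR²y ∧ xR²z) → ∃w (yR²w ∧ zR²w)).
(a): fails — sR²s, sR²v but no w* with sR²w* and vR²w*.
(b): condition met.
(c): condition met.
(d): condition met.
Valid on: (b), (c), (d).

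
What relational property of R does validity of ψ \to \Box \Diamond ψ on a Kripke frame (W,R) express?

symmetry: \forall x \forall y (Rxy \to Ryx)

Suppose ψ→□◇ψ is valid. Take Rxy and set V(ψ)={x}. Then ψ at x, so □◇ψ at x, so ◇ψ at y, so some z with Ryz has ψ; z=x, i.e. Ryx.
Conversely, on a frame with symmetry the schema holds at every world under every valuation.
So the correspondent is symmetry.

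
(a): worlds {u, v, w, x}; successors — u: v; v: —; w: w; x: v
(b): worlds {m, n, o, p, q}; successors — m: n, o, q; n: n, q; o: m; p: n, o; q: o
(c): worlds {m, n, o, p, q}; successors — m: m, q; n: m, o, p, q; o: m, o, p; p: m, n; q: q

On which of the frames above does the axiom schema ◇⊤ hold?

This is the axiom for seriality; its first-order frame correspondent is ∀x ∃y Rxy.
(a): fails — world v has no successor.
(b): satisfies the condition.
(c): satisfies the condition.

(b), (c)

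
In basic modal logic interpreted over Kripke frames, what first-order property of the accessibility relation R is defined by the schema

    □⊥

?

emptiness of R

□⊥ is valid iff no world has any successor (otherwise □⊥ fails at any world with one).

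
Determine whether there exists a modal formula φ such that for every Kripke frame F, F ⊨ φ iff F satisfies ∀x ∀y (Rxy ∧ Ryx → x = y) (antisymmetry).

Any modally definable frame class is closed under surjective bounded morphisms.
The 8-cycle (worlds w0,w1,w2,w3,w4,w5,w6,w7 with w0→w1→w2→w3→w4→w5→w6→w7→w0) is antisymmetric. Sending even-indexed worlds to • and odd-indexed worlds to ∘ is a surjective bounded morphism onto the two-world frame with •↔∘, which is not antisymmetric.
So the class is not modally definable.

Not modally definable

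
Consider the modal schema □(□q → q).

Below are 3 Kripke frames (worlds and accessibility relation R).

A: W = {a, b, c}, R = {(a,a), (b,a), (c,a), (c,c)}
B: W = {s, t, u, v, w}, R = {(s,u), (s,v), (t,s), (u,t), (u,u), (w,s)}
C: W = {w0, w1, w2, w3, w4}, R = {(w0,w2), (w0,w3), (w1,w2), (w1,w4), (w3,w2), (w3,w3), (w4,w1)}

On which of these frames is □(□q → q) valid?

The schema corresponds to shift-reflexivity: ∀x ∀y (Rxy → Ryy).
A: holds.
B: fails — Rut but not Rtt.
C: fails — Rw1w2 but not Rw2w2.
Valid on: A.

A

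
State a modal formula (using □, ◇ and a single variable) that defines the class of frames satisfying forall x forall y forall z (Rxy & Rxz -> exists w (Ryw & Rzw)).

The condition is convergence. The .2 schema ◇□s → □◇s defines it.
Suppose ◇□s→□◇s is valid. Take Rxy, Rxz and set V(s)={w : Ryw}. Then □s at y so ◇□s at x, so □◇s at x, so ◇s at z, giving w with Rzw and Ryw.

◇□s → □◇s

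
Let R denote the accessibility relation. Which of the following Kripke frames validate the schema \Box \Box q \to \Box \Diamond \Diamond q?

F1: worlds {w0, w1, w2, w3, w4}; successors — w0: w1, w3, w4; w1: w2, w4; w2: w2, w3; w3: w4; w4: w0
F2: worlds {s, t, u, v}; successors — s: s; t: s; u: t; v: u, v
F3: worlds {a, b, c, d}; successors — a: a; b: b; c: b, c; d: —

Frame correspondent (Sahlqvist): \forall x \forall z (xRz \to \exists w (x R^2 w \wedge z R^2 w)) — i.e. a generalized confluence (Geach) condition.
F1: fails — w2Rw3 but no w with w2R²w and w3R²w.
F2: fails — vRu but no w with vR²w and uR²w.
F3: condition met.
Valid on: F3.

F3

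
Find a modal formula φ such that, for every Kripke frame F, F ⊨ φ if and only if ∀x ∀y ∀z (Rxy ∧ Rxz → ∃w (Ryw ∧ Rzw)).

This is convergence; the standard corresponding axiom is .2: ◇□p → □◇p.
Suppose ◇□p→□◇p is valid. Take Rxy, Rxz and set V(p)={w : Ryw}. Then □p at y so ◇□p at x, so □◇p at x, so ◇p at z, giving w with Rzw and Ryw.

◇□p → □◇p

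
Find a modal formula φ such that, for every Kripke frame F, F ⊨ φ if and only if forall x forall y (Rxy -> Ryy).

□(□ψ → ψ)

A defining formula is □(□ψ → ψ) (the T□ axiom).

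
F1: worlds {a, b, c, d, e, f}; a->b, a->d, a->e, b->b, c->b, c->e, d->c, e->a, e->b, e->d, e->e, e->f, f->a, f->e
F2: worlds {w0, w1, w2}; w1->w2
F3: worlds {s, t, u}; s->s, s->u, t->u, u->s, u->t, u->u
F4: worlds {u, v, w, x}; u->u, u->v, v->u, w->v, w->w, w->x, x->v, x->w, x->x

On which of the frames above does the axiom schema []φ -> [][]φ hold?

The schema corresponds to transitivity: forall x forall y forall z (Rxy & Ryz -> Rxz).
F1: fails — Rdc and Rcb but not Rdb.
F2: condition met.
F3: fails — Rtu and Rut but not Rtt.
F4: fails — Rvu and Ruv but not Rvv.

F2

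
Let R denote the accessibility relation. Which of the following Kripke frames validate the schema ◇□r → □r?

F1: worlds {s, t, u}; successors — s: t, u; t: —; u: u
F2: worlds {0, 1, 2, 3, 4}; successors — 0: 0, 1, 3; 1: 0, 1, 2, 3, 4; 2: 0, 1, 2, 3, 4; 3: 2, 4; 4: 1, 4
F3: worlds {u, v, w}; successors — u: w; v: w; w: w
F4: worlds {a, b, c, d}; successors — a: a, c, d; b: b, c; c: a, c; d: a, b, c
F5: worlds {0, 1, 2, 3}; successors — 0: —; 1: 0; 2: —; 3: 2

This is the axiom for a generalized confluence (Geach) condition; its first-order frame correspondent is ∀x ∀y ∀z ((xRy ∧ xRz) → ∃w (yRw ∧ z = w)).
F1: fails — sRt, sRt but no w with tRw and t=w.
F2: fails — 0R3, 0R0 but no w with 3Rw and 0=w.
F3: holds.
F4: fails — aRc, aRd but no w with cRw and d=w.
F5: fails — 1R0, 1R0 but no w with 0Rw and 0=w.
Valid on: F3.

F3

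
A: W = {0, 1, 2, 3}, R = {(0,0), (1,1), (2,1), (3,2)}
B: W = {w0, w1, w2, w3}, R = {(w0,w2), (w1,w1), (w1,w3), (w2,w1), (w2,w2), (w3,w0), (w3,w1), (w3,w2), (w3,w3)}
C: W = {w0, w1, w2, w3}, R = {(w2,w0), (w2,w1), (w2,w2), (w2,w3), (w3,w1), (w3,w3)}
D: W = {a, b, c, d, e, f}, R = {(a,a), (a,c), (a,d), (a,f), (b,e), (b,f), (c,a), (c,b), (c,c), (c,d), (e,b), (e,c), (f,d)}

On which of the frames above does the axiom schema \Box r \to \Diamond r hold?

A, B

The schema corresponds to seriality: \forall x \exists y Rxy.
A: condition met.
B: condition met.
C: fails — world w0 has no successor.
D: fails — world d has no successor.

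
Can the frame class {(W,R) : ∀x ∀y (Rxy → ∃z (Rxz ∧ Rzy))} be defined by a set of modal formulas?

The condition is density. A defining modal formula is □□q → □q.

Yes, by □□q → □q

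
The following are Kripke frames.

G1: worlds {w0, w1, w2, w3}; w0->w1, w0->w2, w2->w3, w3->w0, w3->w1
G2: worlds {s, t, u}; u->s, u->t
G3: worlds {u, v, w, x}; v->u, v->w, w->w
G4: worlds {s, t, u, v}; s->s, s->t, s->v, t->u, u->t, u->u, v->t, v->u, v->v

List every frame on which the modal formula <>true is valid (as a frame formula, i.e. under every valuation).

G4

The schema corresponds to seriality: forall x exists y Rxy.
G1: fails — world w1 has no successor.
G2: fails — world s has no successor.
G3: fails — world u has no successor.
G4: condition met.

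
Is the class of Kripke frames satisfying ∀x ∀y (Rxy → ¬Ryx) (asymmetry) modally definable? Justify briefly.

No — not modally definable

Modal frame validity is preserved under surjective bounded morphisms.
The 5-cycle (worlds w0,w1,w2,w3,w4 with w0→w1→w2→w3→w4→w0) is asymmetric. Mapping every world to a single reflexive point • is a surjective bounded morphism, and the reflexive point is not asymmetric (R•• but asymmetry requires ¬R••).
Hence asymmetry is not modally definable.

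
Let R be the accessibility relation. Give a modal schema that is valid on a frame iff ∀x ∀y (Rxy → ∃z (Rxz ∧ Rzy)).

This is density; the standard corresponding axiom is C4: □□p → □p.

□□p → □p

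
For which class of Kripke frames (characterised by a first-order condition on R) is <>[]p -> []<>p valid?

convergence: forall x forall y forall z (Rxy & Rxz -> exists w (Ryw & Rzw))

This schema is the .2 axiom.
It corresponds to convergence: forall x forall y forall z (Rxy & Rxz -> exists w (Ryw & Rzw)).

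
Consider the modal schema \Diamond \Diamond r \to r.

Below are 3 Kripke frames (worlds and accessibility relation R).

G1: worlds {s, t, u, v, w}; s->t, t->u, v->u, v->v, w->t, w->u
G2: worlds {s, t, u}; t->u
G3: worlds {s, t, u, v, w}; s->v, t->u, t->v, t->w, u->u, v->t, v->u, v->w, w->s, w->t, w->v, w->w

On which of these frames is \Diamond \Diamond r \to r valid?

This is the axiom for a generalized confluence (Geach) condition; its first-order frame correspondent is \forall x \forall y (x R^2 y \to \exists w (y = w \wedge x = w)).
G1: fails — sR²u but u ≠ s.
G2: ✓.
G3: fails — sR²t but t ≠ s.
Valid on: G2.

G2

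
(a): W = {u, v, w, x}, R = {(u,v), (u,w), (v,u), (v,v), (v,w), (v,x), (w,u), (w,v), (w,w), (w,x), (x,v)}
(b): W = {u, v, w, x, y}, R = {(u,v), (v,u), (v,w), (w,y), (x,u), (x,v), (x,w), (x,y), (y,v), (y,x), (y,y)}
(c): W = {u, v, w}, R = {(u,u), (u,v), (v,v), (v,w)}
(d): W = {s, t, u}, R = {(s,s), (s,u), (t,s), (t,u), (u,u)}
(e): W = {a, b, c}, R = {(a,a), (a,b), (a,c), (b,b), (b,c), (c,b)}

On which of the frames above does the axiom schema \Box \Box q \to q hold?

The schema corresponds to a generalized confluence (Geach) condition: \forall x \exists w (x R^2 w \wedge x = w).
(a): holds.
(b): fails — at w but no t with wR²t and w=t.
(c): fails — at w but no t with wR²t and w=t.
(d): fails — at t but no w with tR²w and t=w.
(e): holds.
Valid on: (a), (e).

(a), (e)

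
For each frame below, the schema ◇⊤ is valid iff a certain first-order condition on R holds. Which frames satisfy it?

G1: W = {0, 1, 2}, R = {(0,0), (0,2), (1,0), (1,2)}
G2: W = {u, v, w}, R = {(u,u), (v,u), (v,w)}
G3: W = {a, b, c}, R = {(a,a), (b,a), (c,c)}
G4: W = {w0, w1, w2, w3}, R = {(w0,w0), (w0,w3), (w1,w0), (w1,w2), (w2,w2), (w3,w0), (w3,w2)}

This is the axiom for seriality; its first-order frame correspondent is ∀x ∃y Rxy.
G1: fails — world 2 has no successor.
G2: fails — world w has no successor.
G3: holds.
G4: holds.

G3, G4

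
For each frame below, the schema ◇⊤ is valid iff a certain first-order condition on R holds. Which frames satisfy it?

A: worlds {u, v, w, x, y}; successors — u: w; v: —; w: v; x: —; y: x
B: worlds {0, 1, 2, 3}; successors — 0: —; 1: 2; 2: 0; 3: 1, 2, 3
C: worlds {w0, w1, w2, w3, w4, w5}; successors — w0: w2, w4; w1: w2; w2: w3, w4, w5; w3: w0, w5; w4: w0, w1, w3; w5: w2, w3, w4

The schema corresponds to seriality: ∀x ∃y Rxy.
A: fails — world v has no successor.
B: fails — world 0 has no successor.
C: holds.

C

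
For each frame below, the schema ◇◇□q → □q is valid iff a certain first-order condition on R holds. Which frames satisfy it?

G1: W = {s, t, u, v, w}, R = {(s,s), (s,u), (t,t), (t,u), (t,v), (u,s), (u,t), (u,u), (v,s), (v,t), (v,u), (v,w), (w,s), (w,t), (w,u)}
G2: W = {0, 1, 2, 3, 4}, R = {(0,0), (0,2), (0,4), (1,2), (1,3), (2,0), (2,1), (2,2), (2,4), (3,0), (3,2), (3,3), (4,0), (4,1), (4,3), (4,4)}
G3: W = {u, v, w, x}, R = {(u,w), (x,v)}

Frame correspondent (Sahlqvist): ∀x ∀y ∀z ((xR²y ∧ xRz) → ∃w (yRw ∧ z = w)) — i.e. a generalized confluence (Geach) condition.
G1: fails — sR²t, sRs but no w* with tRw* and s=w*.
G2: fails — 0R²1, 0R0 but no w with 1Rw and 0=w.
G3: satisfies the condition.
Valid on: G3.

G3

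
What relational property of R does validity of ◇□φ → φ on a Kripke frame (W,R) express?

This is frame-equivalent to φ → □◇φ (substitute ¬φ for φ and contrapose).
Suppose φ→□◇φ is valid. Take Rxy and set V(φ)={x}. Then φ at x, so □◇φ at x, so ◇φ at y, so some z with Ryz has φ; z=x, i.e. Ryx.

Symmetry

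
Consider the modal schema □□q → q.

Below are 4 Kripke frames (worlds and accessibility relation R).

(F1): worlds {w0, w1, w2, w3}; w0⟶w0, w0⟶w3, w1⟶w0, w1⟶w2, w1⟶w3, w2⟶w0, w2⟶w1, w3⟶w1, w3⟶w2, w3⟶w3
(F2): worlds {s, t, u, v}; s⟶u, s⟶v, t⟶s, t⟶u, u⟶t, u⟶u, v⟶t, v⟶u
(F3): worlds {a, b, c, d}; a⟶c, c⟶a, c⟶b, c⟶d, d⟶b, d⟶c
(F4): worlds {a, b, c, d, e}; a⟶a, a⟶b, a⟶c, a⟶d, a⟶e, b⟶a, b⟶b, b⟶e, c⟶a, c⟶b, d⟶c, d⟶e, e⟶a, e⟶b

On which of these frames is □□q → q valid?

(F1)

Frame correspondent (Sahlqvist): ∀x ∃w (xR²w ∧ x = w) — i.e. a generalized confluence (Geach) condition.
(F1): ✓.
(F2): fails — at s but no w with sR²w and s=w.
(F3): fails — at b but no w with bR²w and b=w.
(F4): fails — at d but no w with dR²w and d=w.
Valid on: (F1).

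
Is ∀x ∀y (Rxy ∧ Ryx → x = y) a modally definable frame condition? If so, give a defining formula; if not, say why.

Any modally definable frame class is closed under surjective bounded morphisms.
The 4-cycle (worlds w0,w1,w2,w3 with w0→w1→w2→w3→w0) is antisymmetric. Sending even-indexed worlds to s and odd-indexed worlds to t is a surjective bounded morphism onto the two-world frame with s↔t, which is not antisymmetric.
So the class is not modally definable.

No — not modally definable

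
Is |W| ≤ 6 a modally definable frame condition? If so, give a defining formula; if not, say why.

Any modally definable frame class is closed under disjoint unions.
Any modal formula valid on each of 7 disjoint one-world frames is valid on their disjoint union (validity is preserved under disjoint unions). Each one-world frame has |W|=1≤6, but the union has |W|=7.
So no modal formula (or set of formulas) defines exactly the |W|≤6 frames.

Not definable by any modal formula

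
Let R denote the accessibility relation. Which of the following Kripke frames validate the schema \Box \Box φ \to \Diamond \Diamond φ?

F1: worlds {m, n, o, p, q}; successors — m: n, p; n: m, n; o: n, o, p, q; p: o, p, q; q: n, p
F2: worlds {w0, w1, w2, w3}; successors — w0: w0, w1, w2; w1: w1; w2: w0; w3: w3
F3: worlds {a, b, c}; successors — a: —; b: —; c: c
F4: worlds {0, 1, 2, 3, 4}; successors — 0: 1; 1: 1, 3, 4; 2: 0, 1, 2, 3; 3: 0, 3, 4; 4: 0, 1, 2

F1, F2, F4

Frame correspondent (Sahlqvist): \forall x \exists w (x R^2 w \wedge x R^2 w) — i.e. a generalized confluence (Geach) condition.
F1: ✓.
F2: ✓.
F3: fails — at a but no w with aR²w and aR²w.
F4: ✓.
Valid on: F1, F2, F4.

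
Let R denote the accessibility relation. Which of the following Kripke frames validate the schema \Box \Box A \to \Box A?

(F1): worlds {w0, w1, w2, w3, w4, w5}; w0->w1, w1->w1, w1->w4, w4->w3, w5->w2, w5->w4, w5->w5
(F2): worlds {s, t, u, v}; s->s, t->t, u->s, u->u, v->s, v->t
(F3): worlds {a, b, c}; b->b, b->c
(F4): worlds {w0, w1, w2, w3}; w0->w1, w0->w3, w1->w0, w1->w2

(F2), (F3)

The schema corresponds to density: \forall x \forall y (Rxy \to \exists z (Rxz \wedge Rzy)).
(F1): fails — Rw4w3 but no z with Rw4z and Rzw3.
(F2): satisfies the condition.
(F3): satisfies the condition.
(F4): fails — Rw1w2 but no z with Rw1z and Rzw2.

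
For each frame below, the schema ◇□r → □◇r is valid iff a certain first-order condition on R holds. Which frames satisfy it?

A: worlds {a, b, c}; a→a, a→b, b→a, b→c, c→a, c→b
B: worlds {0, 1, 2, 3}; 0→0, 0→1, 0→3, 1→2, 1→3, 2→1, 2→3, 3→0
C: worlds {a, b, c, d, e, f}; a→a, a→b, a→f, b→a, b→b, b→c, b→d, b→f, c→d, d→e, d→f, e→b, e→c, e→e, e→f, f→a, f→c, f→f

The schema corresponds to convergence: ∀x ∀y ∀z (Rxy ∧ Rxz → ∃w (Ryw ∧ Rzw)).
A: satisfies the condition.
B: fails — R01 and R03 but 1 and 3 have no common successor.
C: fails — Rbc and Rbf but c and f have no common successor.
Valid on: A.

A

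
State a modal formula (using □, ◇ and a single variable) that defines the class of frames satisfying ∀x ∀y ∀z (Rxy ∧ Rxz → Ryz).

◇s → □◇s

This is the Euclidean property; the standard corresponding axiom is 5: ◇s → □◇s.
Suppose ◇s→□◇s is valid. Take Rxy, Rxz and set V(s)={y}. Then ◇s at x, so □◇s at x, so ◇s at z, so some w with Rzw has s; w=y, i.e. Rzy. By symmetry of the argument, Ryz.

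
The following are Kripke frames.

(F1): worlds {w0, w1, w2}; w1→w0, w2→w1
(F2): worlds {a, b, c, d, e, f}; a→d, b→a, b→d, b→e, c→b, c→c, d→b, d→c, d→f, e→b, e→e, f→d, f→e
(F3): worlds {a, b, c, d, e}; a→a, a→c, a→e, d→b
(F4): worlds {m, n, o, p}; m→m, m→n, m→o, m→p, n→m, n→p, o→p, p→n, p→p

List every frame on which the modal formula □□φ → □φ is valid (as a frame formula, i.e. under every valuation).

(F4)

Frame correspondent (Sahlqvist): ∀x ∀y (Rxy → ∃z (Rxz ∧ Rzy)) — i.e. density.
(F1): fails — Rw1w0 but no z with Rw1z and Rzw0.
(F2): fails — Rdf but no z with Rdz and Rzf.
(F3): fails — Rdb but no z with Rdz and Rzb.
(F4): satisfies the condition.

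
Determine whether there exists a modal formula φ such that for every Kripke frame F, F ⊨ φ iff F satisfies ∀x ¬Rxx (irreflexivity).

If a class were modally definable it would be closed under surjective bounded morphisms (Goldblatt–Thomason).
The 3-cycle (worlds w0,w1,w2 with w0→w1→w2→w0) is irreflexive, and the map sending every world to a single reflexive point • is a surjective bounded morphism (forth: every edge maps to (•,•); back: every world has a successor). So any modal formula valid on the 3-cycle is also valid on the reflexive point, which is not irreflexive.
Hence irreflexivity is not modally definable.

Not definable by any modal formula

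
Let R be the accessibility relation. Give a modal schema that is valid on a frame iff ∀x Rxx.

The condition is reflexivity. The T schema □s → s defines it.
Suppose □s→s is valid. At any x set V(s)={w : Rxw}. Then □s holds at x, so s holds at x, i.e. Rxx.

□s → s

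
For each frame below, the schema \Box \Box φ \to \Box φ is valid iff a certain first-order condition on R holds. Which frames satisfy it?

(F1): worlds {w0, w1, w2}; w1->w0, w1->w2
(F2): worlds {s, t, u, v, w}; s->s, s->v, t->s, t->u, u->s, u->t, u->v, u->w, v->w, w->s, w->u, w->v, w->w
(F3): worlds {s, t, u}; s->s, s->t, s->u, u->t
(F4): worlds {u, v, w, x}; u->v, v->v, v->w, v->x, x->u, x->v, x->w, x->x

(F4)

This is the axiom for density; its first-order frame correspondent is \forall x \forall y (Rxy \to \exists z (Rxz \wedge Rzy)).
(F1): fails — Rw1w2 but no z with Rw1z and Rzw2.
(F2): fails — Rut but no z with Ruz and Rzt.
(F3): fails — Rut but no z with Ruz and Rzt.
(F4): ✓.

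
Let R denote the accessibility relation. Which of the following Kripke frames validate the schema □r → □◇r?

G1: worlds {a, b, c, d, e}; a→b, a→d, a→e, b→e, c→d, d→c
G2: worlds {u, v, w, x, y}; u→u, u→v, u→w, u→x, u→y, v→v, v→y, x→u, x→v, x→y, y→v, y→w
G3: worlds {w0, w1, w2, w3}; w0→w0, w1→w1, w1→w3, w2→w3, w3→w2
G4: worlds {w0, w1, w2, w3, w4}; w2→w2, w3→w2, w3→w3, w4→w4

G4

Frame correspondent (Sahlqvist): ∀x ∀z (xRz → ∃w (xRw ∧ zRw)) — i.e. a generalized confluence (Geach) condition.
G1: fails — aRd but no w with aRw and dRw.
G2: fails — uRw but no t with uRt and wRt.
G3: fails — w1Rw3 but no w with w1Rw and w3Rw.
G4: satisfies the condition.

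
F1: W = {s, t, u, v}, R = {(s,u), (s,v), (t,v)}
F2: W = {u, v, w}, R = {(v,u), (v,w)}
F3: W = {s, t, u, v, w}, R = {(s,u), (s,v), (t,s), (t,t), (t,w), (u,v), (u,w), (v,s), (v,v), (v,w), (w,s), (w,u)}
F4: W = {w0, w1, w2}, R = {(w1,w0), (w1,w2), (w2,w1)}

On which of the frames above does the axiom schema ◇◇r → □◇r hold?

F1, F2

Frame correspondent (Sahlqvist): ∀x ∀y ∀z ((xR²y ∧ xRz) → ∃w (y = w ∧ zRw)) — i.e. a generalized confluence (Geach) condition.
F1: condition met.
F2: condition met.
F3: fails — sR²s, sRu but no w* with s=w* and uRw*.
F4: fails — w1R²w1, w1Rw0 but no w with w1=w and w0Rw.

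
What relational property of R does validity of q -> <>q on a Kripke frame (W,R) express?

This is frame-equivalent to □q → q (substitute ¬q for q and contrapose).
Suppose □q→q is valid. At any x set V(q)={w : Rxw}. Then □q holds at x, so q holds at x, i.e. Rxx.

Reflexivity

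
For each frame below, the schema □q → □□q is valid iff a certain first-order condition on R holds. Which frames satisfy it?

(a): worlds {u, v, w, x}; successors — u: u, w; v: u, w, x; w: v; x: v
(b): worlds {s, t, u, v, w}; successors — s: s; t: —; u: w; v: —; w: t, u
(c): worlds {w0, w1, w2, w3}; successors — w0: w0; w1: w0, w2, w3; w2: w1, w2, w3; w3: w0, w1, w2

Frame correspondent (Sahlqvist): ∀x ∀y ∀z (Rxy ∧ Ryz → Rxz) — i.e. transitivity.
(a): fails — Ruw and Rwv but not Ruv.
(b): fails — Rwu and Ruw but not Rww.
(c): fails — Rw1w2 and Rw2w1 but not Rw1w1.

none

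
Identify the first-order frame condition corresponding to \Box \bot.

emptiness of R: \forall x \forall y \neg Rxy

□⊥ is valid iff no world has any successor (otherwise □⊥ fails at any world with one).
Conversely, on a frame with emptiness of R the schema holds at every world under every valuation.
Frame condition: \forall x \forall y \neg Rxy.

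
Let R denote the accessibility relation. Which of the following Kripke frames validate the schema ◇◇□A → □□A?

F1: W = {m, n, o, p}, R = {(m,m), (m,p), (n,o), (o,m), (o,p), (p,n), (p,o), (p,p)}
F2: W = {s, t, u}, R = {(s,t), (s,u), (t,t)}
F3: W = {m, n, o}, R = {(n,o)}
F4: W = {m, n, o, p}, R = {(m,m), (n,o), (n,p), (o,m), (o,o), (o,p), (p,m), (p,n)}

This is the axiom for a generalized confluence (Geach) condition; its first-order frame correspondent is ∀x ∀y ∀z ((xR²y ∧ xR²z) → ∃w (yRw ∧ z = w)).
F1: fails — mR²m, mR²n but no w with mRw and n=w.
F2: satisfies the condition.
F3: satisfies the condition.
F4: fails — nR²m, nR²n but no w with mRw and n=w.

F2, F3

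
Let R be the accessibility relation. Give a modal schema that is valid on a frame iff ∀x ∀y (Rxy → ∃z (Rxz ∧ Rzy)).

The condition is density. The C4 schema □□ψ → □ψ defines it.

□□ψ → □ψ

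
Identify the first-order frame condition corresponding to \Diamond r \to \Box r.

Partial functionality

This schema is the CD axiom.
It corresponds to partial functionality: \forall x \forall y \forall z (Rxy \wedge Rxz \to y = z).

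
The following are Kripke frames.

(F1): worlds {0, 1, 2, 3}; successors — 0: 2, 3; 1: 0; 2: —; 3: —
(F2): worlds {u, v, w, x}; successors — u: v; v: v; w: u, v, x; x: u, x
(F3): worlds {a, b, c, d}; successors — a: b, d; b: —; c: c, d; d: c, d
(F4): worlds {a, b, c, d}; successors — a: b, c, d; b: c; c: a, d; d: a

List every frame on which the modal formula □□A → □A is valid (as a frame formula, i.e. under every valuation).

The schema corresponds to density: ∀x ∀y (Rxy → ∃z (Rxz ∧ Rzy)).
(F1): fails — R10 but no z with R1z and Rz0.
(F2): ✓.
(F3): fails — Rab but no z with Raz and Rzb.
(F4): fails — Rbc but no z with Rbz and Rzc.
Valid on: (F2).

(F2)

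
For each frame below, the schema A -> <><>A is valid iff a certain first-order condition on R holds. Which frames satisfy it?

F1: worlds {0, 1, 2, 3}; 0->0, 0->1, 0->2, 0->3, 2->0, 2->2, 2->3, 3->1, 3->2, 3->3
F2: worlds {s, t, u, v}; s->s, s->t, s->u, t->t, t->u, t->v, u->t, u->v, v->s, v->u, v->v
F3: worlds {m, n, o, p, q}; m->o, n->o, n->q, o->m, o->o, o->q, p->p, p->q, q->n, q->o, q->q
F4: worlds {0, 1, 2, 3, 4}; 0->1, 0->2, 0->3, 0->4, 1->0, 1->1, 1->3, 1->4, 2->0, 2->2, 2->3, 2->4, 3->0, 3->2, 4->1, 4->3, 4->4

The schema corresponds to a generalized confluence (Geach) condition: forall x exists w (x = w & x R^2 w).
F1: fails — at 1 but no w with 1=w and 1R²w.
F2: holds.
F3: holds.
F4: holds.
Valid on: F2, F3, F4.

F2, F3, F4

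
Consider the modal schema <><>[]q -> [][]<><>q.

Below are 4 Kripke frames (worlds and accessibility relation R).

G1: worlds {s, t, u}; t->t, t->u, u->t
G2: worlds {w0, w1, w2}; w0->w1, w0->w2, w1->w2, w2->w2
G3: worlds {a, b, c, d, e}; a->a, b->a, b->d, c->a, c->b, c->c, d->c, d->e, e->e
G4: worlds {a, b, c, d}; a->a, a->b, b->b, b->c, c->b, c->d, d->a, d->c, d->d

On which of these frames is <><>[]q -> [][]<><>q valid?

G1, G2, G4

Frame correspondent (Sahlqvist): forall x forall y forall z ((x R^2 y & x R^2 z) -> exists w (yRw & z R^2 w)) — i.e. a generalized confluence (Geach) condition.
G1: holds.
G2: holds.
G3: fails — bR²a, bR²e but no w with aRw and eR²w.
G4: holds.
Valid on: G1, G2, G4.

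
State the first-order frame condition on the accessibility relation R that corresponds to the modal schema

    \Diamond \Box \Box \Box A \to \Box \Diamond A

\forall x \forall y \forall z ((xRy \wedge xRz) \to \exists w (y R^3 w \wedge zRw))

This is a Sahlqvist (Geach-type) schema ◇^1□^3A → □^1◇^1A.
Minimal-valuation argument: fix x; take any y with xR^1y and any z with xR^1z. Set V(A) to the set of worlds R-reachable from y in exactly 3 steps. Then □^3A holds at y, so the antecedent holds at x; validity forces ◇^1A at z, giving a w with zR^1w and yR^3w.
First-order correspondent: \forall x \forall y \forall z ((xRy \wedge xRz) \to \exists w (y R^3 w \wedge zRw)).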